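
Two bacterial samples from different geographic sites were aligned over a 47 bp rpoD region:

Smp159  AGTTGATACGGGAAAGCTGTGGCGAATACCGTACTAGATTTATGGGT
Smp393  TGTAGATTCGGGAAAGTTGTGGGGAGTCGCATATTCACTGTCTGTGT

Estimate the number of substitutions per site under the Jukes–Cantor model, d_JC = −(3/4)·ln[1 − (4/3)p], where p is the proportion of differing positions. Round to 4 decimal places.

0.4537

Differing sites — 1:A/T; 4:T/A; 8:A/T; 17:C/T; 23:C/G; 26:A/G; 28:A/C; 29:C/G; 31:G/A; 34:C/T; 36:A/C; 37:G/A; 38:A/C; 40:T/G; 42:A/C; 45:G/T.
p = 16/47 = 0.340426.
d = −0.75 · ln(1 − (4/3)·0.340426) = −0.75 · ln(0.546099) = −0.75 · (-0.604955) = 0.4537.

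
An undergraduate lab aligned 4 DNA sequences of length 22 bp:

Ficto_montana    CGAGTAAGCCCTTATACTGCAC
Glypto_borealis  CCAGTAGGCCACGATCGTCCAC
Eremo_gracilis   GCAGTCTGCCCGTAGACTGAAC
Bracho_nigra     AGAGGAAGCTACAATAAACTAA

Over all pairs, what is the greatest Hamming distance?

Pairwise Hamming distances:
  Ficto_montana vs Glypto_borealis: 8
  Ficto_montana vs Eremo_gracilis: 7
  Ficto_montana vs Bracho_nigra: 11
  Glypto_borealis vs Eremo_gracilis: 11
  Glypto_borealis vs Bracho_nigra: 11
  Eremo_gracilis vs Bracho_nigra: 15
The largest is 15, between Eremo_gracilis and Bracho_nigra.

15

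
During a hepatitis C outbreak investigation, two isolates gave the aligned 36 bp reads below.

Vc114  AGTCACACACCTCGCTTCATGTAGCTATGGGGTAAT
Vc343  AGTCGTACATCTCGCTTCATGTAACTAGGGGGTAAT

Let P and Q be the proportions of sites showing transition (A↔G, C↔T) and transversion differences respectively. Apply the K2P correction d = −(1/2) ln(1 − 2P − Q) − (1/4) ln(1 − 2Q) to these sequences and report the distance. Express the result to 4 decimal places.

Differing sites — 5:A/G (Ti); 6:C/T (Ti); 10:C/T (Ti); 24:G/A (Ti); 28:T/G (Tv).
Of the 5 differences, 4 transitions and 1 transversion over 36 sites: P = 4/36 = 0.111111, Q = 1/36 = 0.027778.
d = −0.5·ln(0.750000) − 0.25·ln(0.944444) = −0.5·(-0.287682) − 0.25·(-0.057159) = 0.1581.

0.1581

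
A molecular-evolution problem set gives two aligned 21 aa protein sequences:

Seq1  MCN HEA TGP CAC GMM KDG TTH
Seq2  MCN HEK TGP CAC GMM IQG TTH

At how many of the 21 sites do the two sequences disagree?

Differing sites — 6:A/K; 16:K/I; 17:D/Q.
That gives 3 mismatches out of 21 aligned sites, so the Hamming distance is 3.

3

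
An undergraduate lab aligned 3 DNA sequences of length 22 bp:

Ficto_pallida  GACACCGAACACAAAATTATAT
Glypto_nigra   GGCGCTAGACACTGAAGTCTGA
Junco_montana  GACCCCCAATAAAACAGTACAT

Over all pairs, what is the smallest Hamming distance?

7

Pairwise Hamming distances:
  Ficto_pallida vs Glypto_nigra: 11
  Ficto_pallida vs Junco_montana: 7
  Glypto_nigra vs Junco_montana: 14
The smallest is 7, between Ficto_pallida and Junco_montana.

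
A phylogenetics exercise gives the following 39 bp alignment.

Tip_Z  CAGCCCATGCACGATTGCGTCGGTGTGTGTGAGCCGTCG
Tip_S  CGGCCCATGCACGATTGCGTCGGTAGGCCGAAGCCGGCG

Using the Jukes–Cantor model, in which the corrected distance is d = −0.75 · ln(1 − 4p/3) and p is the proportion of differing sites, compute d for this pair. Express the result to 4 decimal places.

0.2396

Mismatches occur at site 2 (A→G), site 25 (G→A), site 26 (T→G), site 28 (T→C), site 29 (G→C), site 30 (T→G), site 31 (G→A), site 37 (T→G).
p = 8/39 = 0.205128.
d = −0.75 · ln(1 − (4/3)·0.205128) = −0.75 · ln(0.726496) = −0.75 · (-0.319522) = 0.2396.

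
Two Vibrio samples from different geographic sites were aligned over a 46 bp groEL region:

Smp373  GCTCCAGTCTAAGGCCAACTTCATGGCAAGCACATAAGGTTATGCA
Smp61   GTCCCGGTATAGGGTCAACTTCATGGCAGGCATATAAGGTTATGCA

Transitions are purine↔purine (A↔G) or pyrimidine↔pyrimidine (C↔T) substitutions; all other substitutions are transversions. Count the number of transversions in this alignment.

1

Differing sites — 2:C/T (Ti); 3:T/C (Ti); 6:A/G (Ti); 9:C/A (Tv); 12:A/G (Ti); 15:C/T (Ti); 29:A/G (Ti); 33:C/T (Ti).
Of the 8 differences, 7 transitions and 1 transversion, so the answer is 1.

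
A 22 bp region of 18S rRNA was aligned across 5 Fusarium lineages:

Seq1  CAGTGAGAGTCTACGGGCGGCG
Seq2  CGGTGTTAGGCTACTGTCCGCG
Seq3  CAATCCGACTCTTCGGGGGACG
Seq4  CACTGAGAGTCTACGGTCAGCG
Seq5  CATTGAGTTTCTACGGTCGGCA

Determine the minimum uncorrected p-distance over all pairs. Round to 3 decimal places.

Pairwise Hamming distances:
  Seq1 vs Seq2: 7
  Seq1 vs Seq3: 7
  Seq1 vs Seq4: 3
  Seq1 vs Seq5: 5
  Seq2 vs Seq3: 13
  Seq2 vs Seq4: 7
  Seq2 vs Seq5: 10
  Seq3 vs Seq4: 9
  Seq3 vs Seq5: 10
  Seq4 vs Seq5: 5
The smallest is 3 mismatches, between Seq1 and Seq4; p = 3/22 = 0.136.

0.136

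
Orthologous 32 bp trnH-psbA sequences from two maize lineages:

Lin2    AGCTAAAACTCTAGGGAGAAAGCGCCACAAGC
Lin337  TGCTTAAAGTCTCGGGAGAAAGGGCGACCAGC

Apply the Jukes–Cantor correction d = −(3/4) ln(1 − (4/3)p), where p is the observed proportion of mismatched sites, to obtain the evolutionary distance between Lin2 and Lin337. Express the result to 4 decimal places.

Mismatches occur at site 1 (A↔T), site 5 (A↔T), site 9 (C↔G), site 13 (A↔C), site 23 (C↔G), site 26 (C↔G), site 29 (A↔C).
p = 7/32 = 0.218750.
d = −0.75 · ln(1 − (4/3)·0.218750) = −0.75 · ln(0.708333) = −0.75 · (-0.344841) = 0.2586.

0.2586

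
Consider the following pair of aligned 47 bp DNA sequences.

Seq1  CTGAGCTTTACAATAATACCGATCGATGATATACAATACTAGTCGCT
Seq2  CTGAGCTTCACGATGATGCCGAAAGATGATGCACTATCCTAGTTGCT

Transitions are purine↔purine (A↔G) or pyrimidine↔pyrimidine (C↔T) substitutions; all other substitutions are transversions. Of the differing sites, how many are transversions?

4

The sequences differ at positions 9 (T/C, transition), 12 (A/G, transition), 15 (A/G, transition), 18 (A/G, transition), 23 (T/A, transversion), 24 (C/A, transversion), 31 (A/G, transition), 32 (T/C, transition), 35 (A/T, transversion), 38 (A/C, transversion), 44 (C/T, transition).
Of the 11 differences, 7 transitions and 4 transversions, so the answer is 4.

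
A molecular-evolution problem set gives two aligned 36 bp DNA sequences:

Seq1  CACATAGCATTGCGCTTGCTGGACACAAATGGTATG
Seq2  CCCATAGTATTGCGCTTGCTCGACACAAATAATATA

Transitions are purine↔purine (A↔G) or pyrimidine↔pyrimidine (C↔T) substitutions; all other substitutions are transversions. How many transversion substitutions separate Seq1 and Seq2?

2

Differing sites — 2:A/C (Tv); 8:C/T (Ti); 21:G/C (Tv); 31:G/A (Ti); 32:G/A (Ti); 36:G/A (Ti).
Of the 6 differences, 4 transitions and 2 transversions, so the answer is 2.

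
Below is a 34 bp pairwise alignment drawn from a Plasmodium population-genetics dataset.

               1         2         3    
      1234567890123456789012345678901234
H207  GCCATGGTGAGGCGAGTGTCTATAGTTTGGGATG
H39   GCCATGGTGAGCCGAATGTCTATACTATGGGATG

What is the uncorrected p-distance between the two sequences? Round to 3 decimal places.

0.118

Differing sites — 12:G/C; 16:G/A; 25:G/C; 27:T/A.
There are 4 differences over 34 sites, so p = 4/34 = 0.118.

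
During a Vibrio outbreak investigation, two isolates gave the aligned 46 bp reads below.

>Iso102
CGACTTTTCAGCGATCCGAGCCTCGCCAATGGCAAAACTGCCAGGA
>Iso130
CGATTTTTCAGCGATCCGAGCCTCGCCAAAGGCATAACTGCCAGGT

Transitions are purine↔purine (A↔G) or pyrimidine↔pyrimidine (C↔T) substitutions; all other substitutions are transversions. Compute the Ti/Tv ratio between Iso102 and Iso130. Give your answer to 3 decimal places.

0.333

Differing sites — 4:C/T (Ti); 30:T/A (Tv); 35:A/T (Tv); 46:A/T (Tv).
Of the 4 differences, 1 transition and 3 transversions, so Ti/Tv = 1/3 = 0.333.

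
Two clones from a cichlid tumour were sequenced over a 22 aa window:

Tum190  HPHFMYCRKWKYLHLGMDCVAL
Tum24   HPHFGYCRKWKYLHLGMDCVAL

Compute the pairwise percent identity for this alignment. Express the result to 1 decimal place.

Differing sites — 5:M/G.
21 of the 22 sites match, so the percent identity is 21/22 × 100 = 95.5%.

95.5%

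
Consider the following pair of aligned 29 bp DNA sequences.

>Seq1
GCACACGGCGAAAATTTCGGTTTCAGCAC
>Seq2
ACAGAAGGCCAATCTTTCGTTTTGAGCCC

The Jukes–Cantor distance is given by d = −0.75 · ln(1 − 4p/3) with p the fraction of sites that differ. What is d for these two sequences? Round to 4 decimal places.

The sequences differ at positions 1 (G/A), 4 (C/G), 6 (C/A), 10 (G/C), 13 (A/T), 14 (A/C), 20 (G/T), 24 (C/G), 28 (A/C).
p = 9/29 = 0.310345.
d = −0.75 · ln(1 − (4/3)·0.310345) = −0.75 · ln(0.586207) = −0.75 · (-0.534082) = 0.4006.

0.4006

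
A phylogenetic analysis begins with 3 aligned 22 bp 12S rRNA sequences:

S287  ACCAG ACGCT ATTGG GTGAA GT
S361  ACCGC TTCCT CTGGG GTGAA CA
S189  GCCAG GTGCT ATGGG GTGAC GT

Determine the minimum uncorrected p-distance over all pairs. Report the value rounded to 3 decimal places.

0.227

Pairwise Hamming distances:
  S287 vs S361: 9
  S287 vs S189: 5
  S361 vs S189: 9
The smallest is 5 mismatches, between S287 and S189; p = 5/22 = 0.227.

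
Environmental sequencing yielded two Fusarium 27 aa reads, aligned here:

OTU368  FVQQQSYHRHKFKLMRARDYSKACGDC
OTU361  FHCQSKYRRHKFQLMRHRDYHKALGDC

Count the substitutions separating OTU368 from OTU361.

Mismatches occur at site 2 (V→H), site 3 (Q→C), site 5 (Q→S), site 6 (S→K), site 8 (H→R), site 13 (K→Q), site 17 (A→H), site 21 (S→H), site 24 (C→L).
That gives 9 mismatches out of 27 aligned sites, so the Hamming distance is 9.

9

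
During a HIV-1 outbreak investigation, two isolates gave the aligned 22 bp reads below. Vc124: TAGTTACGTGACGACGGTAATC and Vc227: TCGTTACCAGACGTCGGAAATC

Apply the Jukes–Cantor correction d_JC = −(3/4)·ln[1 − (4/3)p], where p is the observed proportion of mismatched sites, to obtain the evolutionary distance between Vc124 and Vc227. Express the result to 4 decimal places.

The sequences differ at positions 2 (A/C), 8 (G/C), 9 (T/A), 14 (A/T), 18 (T/A).
p = 5/22 = 0.227273.
d = −0.75 · ln(1 − (4/3)·0.227273) = −0.75 · ln(0.696969) = −0.75 · (-0.361014) = 0.2708.

0.2708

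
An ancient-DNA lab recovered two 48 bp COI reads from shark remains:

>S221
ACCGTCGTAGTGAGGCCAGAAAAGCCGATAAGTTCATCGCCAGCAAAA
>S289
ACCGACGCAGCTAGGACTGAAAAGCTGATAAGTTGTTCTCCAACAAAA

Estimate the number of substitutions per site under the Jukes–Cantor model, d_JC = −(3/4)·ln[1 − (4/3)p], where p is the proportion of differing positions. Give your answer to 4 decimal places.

Differing sites — 5:T/A; 8:T/C; 11:T/C; 12:G/T; 16:C/A; 18:A/T; 26:C/T; 35:C/G; 36:A/T; 39:G/T; 43:G/A.
p = 11/48 = 0.229167.
d = −0.75 · ln(1 − (4/3)·0.229167) = −0.75 · ln(0.694444) = −0.75 · (-0.364644) = 0.2735.

0.2735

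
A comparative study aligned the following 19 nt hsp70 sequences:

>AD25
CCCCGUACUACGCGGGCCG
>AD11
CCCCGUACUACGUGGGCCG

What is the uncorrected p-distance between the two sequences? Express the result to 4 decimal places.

A single mismatch occurs at site 13 (C↔U).
There are 1 differences over 19 sites, so p = 1/19 = 0.0526.

0.0526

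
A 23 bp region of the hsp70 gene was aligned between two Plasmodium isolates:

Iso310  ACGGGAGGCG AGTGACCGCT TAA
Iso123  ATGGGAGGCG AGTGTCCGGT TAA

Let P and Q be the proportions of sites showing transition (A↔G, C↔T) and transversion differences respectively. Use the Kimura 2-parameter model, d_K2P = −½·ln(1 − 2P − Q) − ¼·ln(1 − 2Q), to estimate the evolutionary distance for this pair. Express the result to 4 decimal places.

The sequences differ at positions 2 (C/T, transition), 15 (A/T, transversion), 19 (C/G, transversion).
Of the 3 differences, 1 transition and 2 transversions over 23 sites: P = 1/23 = 0.043478, Q = 2/23 = 0.086957.
d = −0.5·ln(0.826087) − 0.25·ln(0.826086) = −0.5·(-0.191055) − 0.25·(-0.191056) = 0.1433.

0.1433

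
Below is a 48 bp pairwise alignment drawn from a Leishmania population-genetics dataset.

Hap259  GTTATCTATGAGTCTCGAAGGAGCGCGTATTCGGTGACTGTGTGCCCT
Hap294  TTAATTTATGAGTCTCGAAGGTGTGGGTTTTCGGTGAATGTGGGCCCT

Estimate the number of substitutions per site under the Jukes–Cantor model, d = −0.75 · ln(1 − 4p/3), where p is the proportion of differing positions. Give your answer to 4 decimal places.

Differing sites — 1:G/T; 3:T/A; 6:C/T; 22:A/T; 24:C/T; 26:C/G; 29:A/T; 38:C/A; 43:T/G.
p = 9/48 = 0.187500.
d = −0.75 · ln(1 − (4/3)·0.187500) = −0.75 · ln(0.750000) = −0.75 · (-0.287682) = 0.2158.

0.2158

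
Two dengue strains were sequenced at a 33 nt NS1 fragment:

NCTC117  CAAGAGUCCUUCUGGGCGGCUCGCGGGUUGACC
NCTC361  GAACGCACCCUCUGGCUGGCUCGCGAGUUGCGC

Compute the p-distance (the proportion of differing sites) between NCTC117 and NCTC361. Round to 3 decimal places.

Mismatches occur at site 1 (C↔G), site 4 (G↔C), site 5 (A↔G), site 6 (G↔C), site 7 (U↔A), site 10 (U↔C), site 16 (G↔C), site 17 (C↔U), site 26 (G↔A), site 31 (A↔C), site 32 (C↔G).
There are 11 differences over 33 sites, so p = 11/33 = 0.333.

0.333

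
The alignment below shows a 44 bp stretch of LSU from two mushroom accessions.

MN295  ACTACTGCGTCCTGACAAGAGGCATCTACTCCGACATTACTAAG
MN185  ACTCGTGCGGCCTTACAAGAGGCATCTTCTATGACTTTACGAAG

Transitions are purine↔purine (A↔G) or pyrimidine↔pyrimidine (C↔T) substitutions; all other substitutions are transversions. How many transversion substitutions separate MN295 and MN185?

Differing sites — 4:A/C (Tv); 5:C/G (Tv); 10:T/G (Tv); 14:G/T (Tv); 28:A/T (Tv); 31:C/A (Tv); 32:C/T (Ti); 36:A/T (Tv); 41:T/G (Tv).
Of the 9 differences, 1 transition and 8 transversions, so the answer is 8.

8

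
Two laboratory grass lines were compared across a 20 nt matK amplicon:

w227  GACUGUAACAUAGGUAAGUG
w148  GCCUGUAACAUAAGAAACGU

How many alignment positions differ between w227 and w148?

The sequences differ at positions 2 (A/C), 13 (G/A), 15 (U/A), 18 (G/C), 19 (U/G), 20 (G/U).
That gives 6 mismatches out of 20 aligned sites, so the Hamming distance is 6.

6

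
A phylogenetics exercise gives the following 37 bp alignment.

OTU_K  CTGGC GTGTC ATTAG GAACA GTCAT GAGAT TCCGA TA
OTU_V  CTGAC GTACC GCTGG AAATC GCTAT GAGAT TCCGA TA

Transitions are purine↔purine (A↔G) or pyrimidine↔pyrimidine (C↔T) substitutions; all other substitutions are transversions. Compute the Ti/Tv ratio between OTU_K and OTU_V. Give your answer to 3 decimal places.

10.000

The sequences differ at positions 4 (G/A, transition), 8 (G/A, transition), 9 (T/C, transition), 11 (A/G, transition), 12 (T/C, transition), 14 (A/G, transition), 16 (G/A, transition), 19 (C/T, transition), 20 (A/C, transversion), 22 (T/C, transition), 23 (C/T, transition).
Of the 11 differences, 10 transitions and 1 transversion, so Ti/Tv = 10/1 = 10.000.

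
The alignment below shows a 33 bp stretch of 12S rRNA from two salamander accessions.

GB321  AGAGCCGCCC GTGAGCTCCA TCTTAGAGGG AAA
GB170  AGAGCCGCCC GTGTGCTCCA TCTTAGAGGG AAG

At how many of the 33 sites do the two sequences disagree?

2

Mismatches occur at site 14 (A→T), site 33 (A→G).
That gives 2 mismatches out of 33 aligned sites, so the Hamming distance is 2.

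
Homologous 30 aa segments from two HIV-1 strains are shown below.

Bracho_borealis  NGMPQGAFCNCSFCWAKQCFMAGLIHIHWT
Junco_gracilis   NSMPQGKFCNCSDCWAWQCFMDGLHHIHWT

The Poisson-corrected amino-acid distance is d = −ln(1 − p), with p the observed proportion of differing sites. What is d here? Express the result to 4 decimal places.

Mismatches occur at site 2 (G→S), site 7 (A→K), site 13 (F→D), site 17 (K→W), site 22 (A→D), site 25 (I→H).
p = 6/30 = 0.200000.
d = −ln(1 − 0.200000) = −ln(0.800000) = 0.2231.

0.2231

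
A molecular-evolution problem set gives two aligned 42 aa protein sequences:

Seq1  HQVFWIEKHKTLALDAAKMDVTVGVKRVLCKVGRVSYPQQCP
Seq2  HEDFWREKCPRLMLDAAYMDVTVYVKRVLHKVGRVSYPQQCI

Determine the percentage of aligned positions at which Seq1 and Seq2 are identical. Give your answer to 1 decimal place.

Mismatches occur at site 2 (Q/E), site 3 (V/D), site 6 (I/R), site 9 (H/C), site 10 (K/P), site 11 (T/R), site 13 (A/M), site 18 (K/Y), site 24 (G/Y), site 30 (C/H), site 42 (P/I).
31 of the 42 sites match, so the percent identity is 31/42 × 100 = 73.8%.

73.8%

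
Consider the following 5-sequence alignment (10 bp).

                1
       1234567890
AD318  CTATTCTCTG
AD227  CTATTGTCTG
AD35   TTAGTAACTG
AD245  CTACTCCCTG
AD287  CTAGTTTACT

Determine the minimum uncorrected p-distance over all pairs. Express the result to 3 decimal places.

0.100

Pairwise Hamming distances:
  AD318 vs AD227: 1
  AD318 vs AD35: 4
  AD318 vs AD245: 2
  AD318 vs AD287: 5
  AD227 vs AD35: 4
  AD227 vs AD245: 3
  AD227 vs AD287: 5
  AD35 vs AD245: 4
  AD35 vs AD287: 6
  AD245 vs AD287: 6
The smallest is 1 mismatch, between AD318 and AD227; p = 1/10 = 0.100.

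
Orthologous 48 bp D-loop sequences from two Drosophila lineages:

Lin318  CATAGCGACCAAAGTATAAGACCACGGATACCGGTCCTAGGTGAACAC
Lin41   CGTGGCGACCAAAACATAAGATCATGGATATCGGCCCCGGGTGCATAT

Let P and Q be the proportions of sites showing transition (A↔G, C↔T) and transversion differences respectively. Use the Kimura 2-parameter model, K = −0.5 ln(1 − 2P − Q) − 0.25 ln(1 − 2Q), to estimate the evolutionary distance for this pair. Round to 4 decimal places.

The sequences differ at positions 2 (A/G, transition), 4 (A/G, transition), 14 (G/A, transition), 15 (T/C, transition), 22 (C/T, transition), 25 (C/T, transition), 31 (C/T, transition), 35 (T/C, transition), 38 (T/C, transition), 39 (A/G, transition), 44 (A/C, transversion), 46 (C/T, transition), 48 (C/T, transition).
Of the 13 differences, 12 transitions and 1 transversion over 48 sites: P = 12/48 = 0.250000, Q = 1/48 = 0.020833.
d = −0.5·ln(0.479167) − 0.25·ln(0.958334) = −0.5·(-0.735706) − 0.25·(-0.042559) = 0.3785.

0.3785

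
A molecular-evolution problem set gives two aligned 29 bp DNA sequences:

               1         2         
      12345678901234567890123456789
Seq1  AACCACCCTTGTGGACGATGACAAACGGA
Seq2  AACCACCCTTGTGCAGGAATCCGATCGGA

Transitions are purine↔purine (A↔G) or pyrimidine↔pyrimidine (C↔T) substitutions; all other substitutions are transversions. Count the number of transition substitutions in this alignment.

1

The sequences differ at positions 14 (G/C, transversion), 16 (C/G, transversion), 19 (T/A, transversion), 20 (G/T, transversion), 21 (A/C, transversion), 23 (A/G, transition), 25 (A/T, transversion).
Of the 7 differences, 1 transition and 6 transversions, so the answer is 1.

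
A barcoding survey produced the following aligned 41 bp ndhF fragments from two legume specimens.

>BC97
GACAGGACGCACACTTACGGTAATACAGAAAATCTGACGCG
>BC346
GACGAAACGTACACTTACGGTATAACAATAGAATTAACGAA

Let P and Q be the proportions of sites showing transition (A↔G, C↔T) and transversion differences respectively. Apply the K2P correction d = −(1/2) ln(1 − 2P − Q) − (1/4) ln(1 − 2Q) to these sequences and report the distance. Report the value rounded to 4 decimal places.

Mismatches occur at site 4 (A/G, transition), site 5 (G/A, transition), site 6 (G/A, transition), site 10 (C/T, transition), site 23 (A/T, transversion), site 24 (T/A, transversion), site 28 (G/A, transition), site 29 (A/T, transversion), site 31 (A/G, transition), site 33 (T/A, transversion), site 34 (C/T, transition), site 36 (G/A, transition), site 40 (C/A, transversion), site 41 (G/A, transition).
Of the 14 differences, 9 transitions and 5 transversions over 41 sites: P = 9/41 = 0.219512, Q = 5/41 = 0.121951.
d = −0.5·ln(0.439025) − 0.25·ln(0.756098) = −0.5·(-0.823199) − 0.25·(-0.279584) = 0.4815.

0.4815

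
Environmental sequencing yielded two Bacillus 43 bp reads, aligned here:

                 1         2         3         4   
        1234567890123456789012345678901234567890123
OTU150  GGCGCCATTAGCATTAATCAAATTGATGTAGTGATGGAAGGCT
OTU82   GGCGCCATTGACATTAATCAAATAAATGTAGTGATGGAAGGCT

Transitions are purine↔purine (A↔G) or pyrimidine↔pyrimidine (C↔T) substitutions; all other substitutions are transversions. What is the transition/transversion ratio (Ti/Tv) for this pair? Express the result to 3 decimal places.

The sequences differ at positions 10 (A/G, transition), 11 (G/A, transition), 24 (T/A, transversion), 25 (G/A, transition).
Of the 4 differences, 3 transitions and 1 transversion, so Ti/Tv = 3/1 = 3.000.

3.000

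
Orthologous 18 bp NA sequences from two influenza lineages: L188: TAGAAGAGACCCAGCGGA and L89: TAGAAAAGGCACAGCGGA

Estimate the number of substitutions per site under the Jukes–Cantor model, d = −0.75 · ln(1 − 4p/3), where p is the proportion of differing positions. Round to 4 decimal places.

Mismatches occur at site 6 (G↔A), site 9 (A↔G), site 11 (C↔A).
p = 3/18 = 0.166667.
d = −0.75 · ln(1 − (4/3)·0.166667) = −0.75 · ln(0.777777) = −0.75 · (-0.251315) = 0.1885.

0.1885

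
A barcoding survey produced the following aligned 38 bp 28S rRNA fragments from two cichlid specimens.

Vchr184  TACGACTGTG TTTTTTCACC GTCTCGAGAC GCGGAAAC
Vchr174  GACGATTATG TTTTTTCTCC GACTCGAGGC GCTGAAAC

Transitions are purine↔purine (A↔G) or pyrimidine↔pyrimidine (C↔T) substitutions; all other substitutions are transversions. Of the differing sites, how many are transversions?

The sequences differ at positions 1 (T/G, transversion), 6 (C/T, transition), 8 (G/A, transition), 18 (A/T, transversion), 22 (T/A, transversion), 29 (A/G, transition), 33 (G/T, transversion).
Of the 7 differences, 3 transitions and 4 transversions, so the answer is 4.

4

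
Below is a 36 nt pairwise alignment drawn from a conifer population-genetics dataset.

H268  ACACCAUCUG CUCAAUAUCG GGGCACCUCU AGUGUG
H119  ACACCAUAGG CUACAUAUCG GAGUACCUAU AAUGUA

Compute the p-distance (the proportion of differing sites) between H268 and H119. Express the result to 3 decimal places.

0.250

Mismatches occur at site 8 (C/A), site 9 (U/G), site 13 (C/A), site 14 (A/C), site 22 (G/A), site 24 (C/U), site 29 (C/A), site 32 (G/A), site 36 (G/A).
There are 9 differences over 36 sites, so p = 9/36 = 0.250.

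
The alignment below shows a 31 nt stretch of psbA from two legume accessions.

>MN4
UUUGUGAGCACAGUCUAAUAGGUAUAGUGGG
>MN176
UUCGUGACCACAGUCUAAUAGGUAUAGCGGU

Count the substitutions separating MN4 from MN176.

4

Mismatches occur at site 3 (U↔C), site 8 (G↔C), site 28 (U↔C), site 31 (G↔U).
That gives 4 mismatches out of 31 aligned sites, so the Hamming distance is 4.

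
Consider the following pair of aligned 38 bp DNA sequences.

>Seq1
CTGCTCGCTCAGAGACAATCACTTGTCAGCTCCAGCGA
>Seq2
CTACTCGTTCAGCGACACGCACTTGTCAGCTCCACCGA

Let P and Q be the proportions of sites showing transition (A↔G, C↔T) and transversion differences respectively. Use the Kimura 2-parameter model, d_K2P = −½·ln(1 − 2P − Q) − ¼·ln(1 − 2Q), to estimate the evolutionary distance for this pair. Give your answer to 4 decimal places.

Mismatches occur at site 3 (G↔A, transition), site 8 (C↔T, transition), site 13 (A↔C, transversion), site 18 (A↔C, transversion), site 19 (T↔G, transversion), site 35 (G↔C, transversion).
Of the 6 differences, 2 transitions and 4 transversions over 38 sites: P = 2/38 = 0.052632, Q = 4/38 = 0.105263.
d = −0.5·ln(0.789473) − 0.25·ln(0.789474) = −0.5·(-0.236390) − 0.25·(-0.236388) = 0.1773.

0.1773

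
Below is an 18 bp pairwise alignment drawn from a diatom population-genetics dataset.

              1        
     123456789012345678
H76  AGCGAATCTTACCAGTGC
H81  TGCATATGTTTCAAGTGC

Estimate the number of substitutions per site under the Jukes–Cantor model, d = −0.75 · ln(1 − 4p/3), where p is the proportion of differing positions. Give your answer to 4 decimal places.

0.4408

The sequences differ at positions 1 (A/T), 4 (G/A), 5 (A/T), 8 (C/G), 11 (A/T), 13 (C/A).
p = 6/18 = 0.333333.
d = −0.75 · ln(1 − (4/3)·0.333333) = −0.75 · ln(0.555556) = −0.75 · (-0.587786) = 0.4408.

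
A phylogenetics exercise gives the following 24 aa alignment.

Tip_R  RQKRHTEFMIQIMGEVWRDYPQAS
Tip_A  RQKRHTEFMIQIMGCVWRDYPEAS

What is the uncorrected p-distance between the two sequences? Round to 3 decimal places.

The sequences differ at positions 15 (E/C), 22 (Q/E).
There are 2 differences over 24 sites, so p = 2/24 = 0.083.

0.083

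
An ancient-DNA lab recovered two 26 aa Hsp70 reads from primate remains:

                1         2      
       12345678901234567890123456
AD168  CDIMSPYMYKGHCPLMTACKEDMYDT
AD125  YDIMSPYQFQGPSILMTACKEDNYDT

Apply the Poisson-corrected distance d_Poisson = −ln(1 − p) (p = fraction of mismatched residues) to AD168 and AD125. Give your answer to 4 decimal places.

0.3677

Differing sites — 1:C/Y; 8:M/Q; 9:Y/F; 10:K/Q; 12:H/P; 13:C/S; 14:P/I; 23:M/N.
p = 8/26 = 0.307692.
d = −ln(1 − 0.307692) = −ln(0.692308) = 0.3677.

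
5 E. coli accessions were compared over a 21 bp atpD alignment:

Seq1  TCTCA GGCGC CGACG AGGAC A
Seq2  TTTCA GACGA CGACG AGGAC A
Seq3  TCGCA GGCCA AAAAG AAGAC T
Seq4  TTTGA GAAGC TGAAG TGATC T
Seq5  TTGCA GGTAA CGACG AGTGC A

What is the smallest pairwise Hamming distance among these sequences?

3

Pairwise Hamming distances:
  Seq1 vs Seq2: 3
  Seq1 vs Seq3: 8
  Seq1 vs Seq4: 10
  Seq1 vs Seq5: 7
  Seq2 vs Seq3: 9
  Seq2 vs Seq4: 9
  Seq2 vs Seq5: 6
  Seq3 vs Seq4: 13
  Seq3 vs Seq5: 10
  Seq4 vs Seq5: 12
The smallest is 3, between Seq1 and Seq2.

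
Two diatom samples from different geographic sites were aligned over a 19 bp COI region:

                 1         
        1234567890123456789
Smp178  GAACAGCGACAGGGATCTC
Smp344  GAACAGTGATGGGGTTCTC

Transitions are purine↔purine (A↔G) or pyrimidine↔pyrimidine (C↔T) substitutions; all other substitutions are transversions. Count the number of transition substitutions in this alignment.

3

The sequences differ at positions 7 (C/T, transition), 10 (C/T, transition), 11 (A/G, transition), 15 (A/T, transversion).
Of the 4 differences, 3 transitions and 1 transversion, so the answer is 3.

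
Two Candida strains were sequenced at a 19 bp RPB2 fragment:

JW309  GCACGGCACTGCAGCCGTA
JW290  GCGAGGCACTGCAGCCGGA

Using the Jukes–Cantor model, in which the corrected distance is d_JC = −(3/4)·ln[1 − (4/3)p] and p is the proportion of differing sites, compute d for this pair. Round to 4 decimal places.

0.1773

Differing sites — 3:A/G; 4:C/A; 18:T/G.
p = 3/19 = 0.157895.
d = −0.75 · ln(1 − (4/3)·0.157895) = −0.75 · ln(0.789473) = −0.75 · (-0.236390) = 0.1773.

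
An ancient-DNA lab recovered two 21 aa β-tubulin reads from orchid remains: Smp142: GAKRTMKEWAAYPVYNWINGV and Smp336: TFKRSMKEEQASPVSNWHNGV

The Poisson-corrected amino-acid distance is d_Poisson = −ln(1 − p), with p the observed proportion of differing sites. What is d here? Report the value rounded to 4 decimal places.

Mismatches occur at site 1 (G→T), site 2 (A→F), site 5 (T→S), site 9 (W→E), site 10 (A→Q), site 12 (Y→S), site 15 (Y→S), site 18 (I→H).
p = 8/21 = 0.380952.
d = −ln(1 − 0.380952) = −ln(0.619048) = 0.4796.

0.4796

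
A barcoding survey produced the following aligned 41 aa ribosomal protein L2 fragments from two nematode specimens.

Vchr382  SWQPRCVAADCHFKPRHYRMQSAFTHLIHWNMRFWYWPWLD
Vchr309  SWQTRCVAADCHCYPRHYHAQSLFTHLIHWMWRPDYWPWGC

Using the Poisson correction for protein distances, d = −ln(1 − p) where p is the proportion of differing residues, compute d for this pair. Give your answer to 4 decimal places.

The sequences differ at positions 4 (P/T), 13 (F/C), 14 (K/Y), 19 (R/H), 20 (M/A), 23 (A/L), 31 (N/M), 32 (M/W), 34 (F/P), 35 (W/D), 40 (L/G), 41 (D/C).
p = 12/41 = 0.292683.
d = −ln(1 − 0.292683) = −ln(0.707317) = 0.3463.

0.3463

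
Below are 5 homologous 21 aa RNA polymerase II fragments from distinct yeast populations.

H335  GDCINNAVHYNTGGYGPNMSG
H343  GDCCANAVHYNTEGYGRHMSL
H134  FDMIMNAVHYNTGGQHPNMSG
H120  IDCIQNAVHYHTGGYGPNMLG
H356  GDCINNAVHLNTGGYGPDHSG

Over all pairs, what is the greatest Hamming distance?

10

Pairwise Hamming distances:
  H335 vs H343: 6
  H335 vs H134: 5
  H335 vs H120: 4
  H335 vs H356: 3
  H343 vs H134: 10
  H343 vs H120: 9
  H343 vs H356: 8
  H134 vs H120: 7
  H134 vs H356: 8
  H120 vs H356: 7
The largest is 10, between H343 and H134.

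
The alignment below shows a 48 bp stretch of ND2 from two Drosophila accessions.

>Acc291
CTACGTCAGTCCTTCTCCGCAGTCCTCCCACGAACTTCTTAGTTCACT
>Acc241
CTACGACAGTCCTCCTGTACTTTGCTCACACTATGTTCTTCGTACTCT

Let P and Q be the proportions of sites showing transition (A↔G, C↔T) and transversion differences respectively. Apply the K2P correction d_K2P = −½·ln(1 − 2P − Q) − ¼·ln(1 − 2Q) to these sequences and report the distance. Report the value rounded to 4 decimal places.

The sequences differ at positions 6 (T/A, transversion), 14 (T/C, transition), 17 (C/G, transversion), 18 (C/T, transition), 19 (G/A, transition), 21 (A/T, transversion), 22 (G/T, transversion), 24 (C/G, transversion), 28 (C/A, transversion), 32 (G/T, transversion), 34 (A/T, transversion), 35 (C/G, transversion), 41 (A/C, transversion), 44 (T/A, transversion), 46 (A/T, transversion).
Of the 15 differences, 3 transitions and 12 transversions over 48 sites: P = 3/48 = 0.062500, Q = 12/48 = 0.250000.
d = −0.5·ln(0.625000) − 0.25·ln(0.500000) = −0.5·(-0.470004) − 0.25·(-0.693147) = 0.4083.

0.4083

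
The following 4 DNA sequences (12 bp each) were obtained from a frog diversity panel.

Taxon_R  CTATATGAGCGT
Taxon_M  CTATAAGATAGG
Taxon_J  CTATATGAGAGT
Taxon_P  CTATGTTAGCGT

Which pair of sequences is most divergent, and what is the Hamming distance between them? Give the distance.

6

Pairwise Hamming distances:
  Taxon_R vs Taxon_M: 4
  Taxon_R vs Taxon_J: 1
  Taxon_R vs Taxon_P: 2
  Taxon_M vs Taxon_J: 3
  Taxon_M vs Taxon_P: 6
  Taxon_J vs Taxon_P: 3
The largest is 6, between Taxon_M and Taxon_P.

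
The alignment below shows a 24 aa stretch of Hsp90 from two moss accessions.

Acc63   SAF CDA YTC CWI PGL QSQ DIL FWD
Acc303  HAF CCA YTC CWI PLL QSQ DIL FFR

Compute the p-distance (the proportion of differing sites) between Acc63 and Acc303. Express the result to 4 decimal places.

The sequences differ at positions 1 (S/H), 5 (D/C), 14 (G/L), 23 (W/F), 24 (D/R).
There are 5 differences over 24 sites, so p = 5/24 = 0.2083.

0.2083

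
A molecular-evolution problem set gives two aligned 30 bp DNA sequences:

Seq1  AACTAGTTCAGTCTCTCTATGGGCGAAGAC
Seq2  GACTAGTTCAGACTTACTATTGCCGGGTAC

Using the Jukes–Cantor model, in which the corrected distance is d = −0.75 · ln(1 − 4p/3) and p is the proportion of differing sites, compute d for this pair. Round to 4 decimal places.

Differing sites — 1:A/G; 12:T/A; 15:C/T; 16:T/A; 21:G/T; 23:G/C; 26:A/G; 27:A/G; 28:G/T.
p = 9/30 = 0.300000.
d = −0.75 · ln(1 − (4/3)·0.300000) = −0.75 · ln(0.600000) = −0.75 · (-0.510826) = 0.3831.

0.3831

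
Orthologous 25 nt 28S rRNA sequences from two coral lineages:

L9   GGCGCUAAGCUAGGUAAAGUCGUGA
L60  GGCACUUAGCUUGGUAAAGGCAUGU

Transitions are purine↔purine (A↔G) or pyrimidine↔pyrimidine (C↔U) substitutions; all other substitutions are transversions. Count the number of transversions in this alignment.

Mismatches occur at site 4 (G/A, transition), site 7 (A/U, transversion), site 12 (A/U, transversion), site 20 (U/G, transversion), site 22 (G/A, transition), site 25 (A/U, transversion).
Of the 6 differences, 2 transitions and 4 transversions, so the answer is 4.

4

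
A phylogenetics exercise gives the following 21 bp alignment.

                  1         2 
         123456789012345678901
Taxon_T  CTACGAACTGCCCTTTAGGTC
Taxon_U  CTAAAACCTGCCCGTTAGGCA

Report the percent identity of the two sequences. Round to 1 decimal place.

Mismatches occur at site 4 (C→A), site 5 (G→A), site 7 (A→C), site 14 (T→G), site 20 (T→C), site 21 (C→A).
15 of the 21 sites match, so the percent identity is 15/21 × 100 = 71.4%.

71.4%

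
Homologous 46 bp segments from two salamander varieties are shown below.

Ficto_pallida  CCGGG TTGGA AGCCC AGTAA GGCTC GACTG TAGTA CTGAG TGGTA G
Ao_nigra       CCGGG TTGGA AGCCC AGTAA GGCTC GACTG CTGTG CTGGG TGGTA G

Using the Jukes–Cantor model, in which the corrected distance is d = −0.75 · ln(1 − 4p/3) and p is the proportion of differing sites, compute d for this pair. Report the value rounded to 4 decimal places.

Mismatches occur at site 31 (T→C), site 32 (A→T), site 35 (A→G), site 39 (A→G).
p = 4/46 = 0.086957.
d = −0.75 · ln(1 − (4/3)·0.086957) = −0.75 · ln(0.884057) = −0.75 · (-0.123234) = 0.0924.

0.0924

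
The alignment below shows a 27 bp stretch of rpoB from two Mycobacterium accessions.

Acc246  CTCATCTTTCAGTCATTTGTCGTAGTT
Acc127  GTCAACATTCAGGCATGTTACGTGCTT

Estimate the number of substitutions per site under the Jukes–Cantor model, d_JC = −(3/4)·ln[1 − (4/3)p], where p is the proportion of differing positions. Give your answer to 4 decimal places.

0.4408

The sequences differ at positions 1 (C/G), 5 (T/A), 7 (T/A), 13 (T/G), 17 (T/G), 19 (G/T), 20 (T/A), 24 (A/G), 25 (G/C).
p = 9/27 = 0.333333.
d = −0.75 · ln(1 − (4/3)·0.333333) = −0.75 · ln(0.555556) = −0.75 · (-0.587786) = 0.4408.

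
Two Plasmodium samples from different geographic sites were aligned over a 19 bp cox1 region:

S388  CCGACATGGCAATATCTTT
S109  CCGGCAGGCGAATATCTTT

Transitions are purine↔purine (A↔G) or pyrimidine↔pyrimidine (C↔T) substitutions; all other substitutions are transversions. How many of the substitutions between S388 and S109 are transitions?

1

Differing sites — 4:A/G (Ti); 7:T/G (Tv); 9:G/C (Tv); 10:C/G (Tv).
Of the 4 differences, 1 transition and 3 transversions, so the answer is 1.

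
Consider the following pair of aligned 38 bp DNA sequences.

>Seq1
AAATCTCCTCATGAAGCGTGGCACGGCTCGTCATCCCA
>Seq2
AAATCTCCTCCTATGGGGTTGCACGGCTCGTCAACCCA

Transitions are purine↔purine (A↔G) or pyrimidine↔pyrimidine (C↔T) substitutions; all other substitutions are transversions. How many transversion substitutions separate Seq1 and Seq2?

5

Differing sites — 11:A/C (Tv); 13:G/A (Ti); 14:A/T (Tv); 15:A/G (Ti); 17:C/G (Tv); 20:G/T (Tv); 34:T/A (Tv).
Of the 7 differences, 2 transitions and 5 transversions, so the answer is 5.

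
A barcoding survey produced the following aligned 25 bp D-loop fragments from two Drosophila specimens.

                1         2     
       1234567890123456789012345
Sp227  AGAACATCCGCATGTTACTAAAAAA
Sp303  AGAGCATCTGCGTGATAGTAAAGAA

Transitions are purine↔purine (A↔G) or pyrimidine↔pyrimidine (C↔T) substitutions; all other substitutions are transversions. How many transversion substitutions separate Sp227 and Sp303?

2

Differing sites — 4:A/G (Ti); 9:C/T (Ti); 12:A/G (Ti); 15:T/A (Tv); 18:C/G (Tv); 23:A/G (Ti).
Of the 6 differences, 4 transitions and 2 transversions, so the answer is 2.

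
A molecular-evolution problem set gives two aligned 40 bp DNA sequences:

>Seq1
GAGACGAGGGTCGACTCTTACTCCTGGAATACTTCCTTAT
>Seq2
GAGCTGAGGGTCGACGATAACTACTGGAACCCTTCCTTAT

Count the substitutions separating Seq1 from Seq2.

8

Mismatches occur at site 4 (A→C), site 5 (C→T), site 16 (T→G), site 17 (C→A), site 19 (T→A), site 23 (C→A), site 30 (T→C), site 31 (A→C).
That gives 8 mismatches out of 40 aligned sites, so the Hamming distance is 8.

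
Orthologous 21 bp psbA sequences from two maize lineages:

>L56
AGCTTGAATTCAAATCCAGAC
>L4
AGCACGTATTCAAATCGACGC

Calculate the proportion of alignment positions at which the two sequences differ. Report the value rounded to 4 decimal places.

0.2857

The sequences differ at positions 4 (T/A), 5 (T/C), 7 (A/T), 17 (C/G), 19 (G/C), 20 (A/G).
There are 6 differences over 21 sites, so p = 6/21 = 0.2857.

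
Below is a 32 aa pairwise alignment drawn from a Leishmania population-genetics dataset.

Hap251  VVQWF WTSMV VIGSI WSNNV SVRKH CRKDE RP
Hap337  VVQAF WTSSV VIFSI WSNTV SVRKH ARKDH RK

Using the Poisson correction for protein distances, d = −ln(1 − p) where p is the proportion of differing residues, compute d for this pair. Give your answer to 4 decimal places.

Differing sites — 4:W/A; 9:M/S; 13:G/F; 19:N/T; 26:C/A; 30:E/H; 32:P/K.
p = 7/32 = 0.218750.
d = −ln(1 − 0.218750) = −ln(0.781250) = 0.2469.

0.2469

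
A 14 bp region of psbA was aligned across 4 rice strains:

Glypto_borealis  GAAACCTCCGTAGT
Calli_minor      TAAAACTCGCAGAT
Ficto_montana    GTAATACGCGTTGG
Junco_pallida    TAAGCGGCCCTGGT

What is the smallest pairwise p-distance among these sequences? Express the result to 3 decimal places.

Pairwise Hamming distances:
  Glypto_borealis vs Calli_minor: 7
  Glypto_borealis vs Ficto_montana: 7
  Glypto_borealis vs Junco_pallida: 6
  Calli_minor vs Ficto_montana: 12
  Calli_minor vs Junco_pallida: 7
  Ficto_montana vs Junco_pallida: 10
The smallest is 6 mismatches, between Glypto_borealis and Junco_pallida; p = 6/14 = 0.429.

0.429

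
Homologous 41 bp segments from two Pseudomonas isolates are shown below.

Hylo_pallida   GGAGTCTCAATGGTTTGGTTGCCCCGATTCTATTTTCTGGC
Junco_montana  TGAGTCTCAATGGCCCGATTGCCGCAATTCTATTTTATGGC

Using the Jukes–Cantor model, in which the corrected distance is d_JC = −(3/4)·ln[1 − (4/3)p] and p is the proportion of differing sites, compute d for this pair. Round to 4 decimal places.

Mismatches occur at site 1 (G/T), site 14 (T/C), site 15 (T/C), site 16 (T/C), site 18 (G/A), site 24 (C/G), site 26 (G/A), site 37 (C/A).
p = 8/41 = 0.195122.
d = −0.75 · ln(1 − (4/3)·0.195122) = −0.75 · ln(0.739837) = −0.75 · (-0.301325) = 0.2260.

0.2260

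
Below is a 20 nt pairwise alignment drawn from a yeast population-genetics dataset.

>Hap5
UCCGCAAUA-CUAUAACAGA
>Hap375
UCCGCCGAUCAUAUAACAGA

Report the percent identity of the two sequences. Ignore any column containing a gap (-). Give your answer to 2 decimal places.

73.68%

Excluding the 1 gap column leaves 19 comparable sites.
Differing sites — 6:A/C; 7:A/G; 8:U/A; 9:A/U; 11:C/A.
14 of the 19 comparable sites match, so the percent identity is 14/19 × 100 = 73.68%.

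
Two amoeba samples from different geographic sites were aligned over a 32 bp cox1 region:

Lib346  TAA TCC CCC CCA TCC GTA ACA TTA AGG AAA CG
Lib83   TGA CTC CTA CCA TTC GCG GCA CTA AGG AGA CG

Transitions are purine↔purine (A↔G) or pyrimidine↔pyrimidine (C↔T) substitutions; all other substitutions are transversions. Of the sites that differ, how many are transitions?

10

Differing sites — 2:A/G (Ti); 4:T/C (Ti); 5:C/T (Ti); 8:C/T (Ti); 9:C/A (Tv); 14:C/T (Ti); 17:T/C (Ti); 18:A/G (Ti); 19:A/G (Ti); 22:T/C (Ti); 29:A/G (Ti).
Of the 11 differences, 10 transitions and 1 transversion, so the answer is 10.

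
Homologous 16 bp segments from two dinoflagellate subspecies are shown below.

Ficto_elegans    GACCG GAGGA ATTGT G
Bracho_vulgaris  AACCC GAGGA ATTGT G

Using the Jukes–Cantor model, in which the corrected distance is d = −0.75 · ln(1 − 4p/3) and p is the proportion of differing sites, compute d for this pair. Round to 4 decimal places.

0.1367

Mismatches occur at site 1 (G↔A), site 5 (G↔C).
p = 2/16 = 0.125000.
d = −0.75 · ln(1 − (4/3)·0.125000) = −0.75 · ln(0.833333) = −0.75 · (-0.182322) = 0.1367.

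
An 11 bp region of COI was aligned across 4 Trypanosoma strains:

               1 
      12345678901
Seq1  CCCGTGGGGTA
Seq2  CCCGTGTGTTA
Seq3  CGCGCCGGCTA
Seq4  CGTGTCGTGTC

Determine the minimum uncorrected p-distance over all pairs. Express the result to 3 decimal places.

Pairwise Hamming distances:
  Seq1 vs Seq2: 2
  Seq1 vs Seq3: 4
  Seq1 vs Seq4: 5
  Seq2 vs Seq3: 5
  Seq2 vs Seq4: 7
  Seq3 vs Seq4: 5
The smallest is 2 mismatches, between Seq1 and Seq2; p = 2/11 = 0.182.

0.182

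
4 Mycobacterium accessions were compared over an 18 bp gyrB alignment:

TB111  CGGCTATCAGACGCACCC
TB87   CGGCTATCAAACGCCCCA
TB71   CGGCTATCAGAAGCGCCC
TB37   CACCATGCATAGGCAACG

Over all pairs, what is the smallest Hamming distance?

Pairwise Hamming distances:
  TB111 vs TB87: 3
  TB111 vs TB71: 2
  TB111 vs TB37: 9
  TB87 vs TB71: 4
  TB87 vs TB37: 10
  TB71 vs TB37: 10
The smallest is 2, between TB111 and TB71.

2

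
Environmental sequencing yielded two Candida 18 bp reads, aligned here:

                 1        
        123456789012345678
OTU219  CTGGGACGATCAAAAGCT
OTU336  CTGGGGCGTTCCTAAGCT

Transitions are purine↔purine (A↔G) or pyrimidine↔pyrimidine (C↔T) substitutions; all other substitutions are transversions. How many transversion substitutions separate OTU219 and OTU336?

The sequences differ at positions 6 (A/G, transition), 9 (A/T, transversion), 12 (A/C, transversion), 13 (A/T, transversion).
Of the 4 differences, 1 transition and 3 transversions, so the answer is 3.

3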